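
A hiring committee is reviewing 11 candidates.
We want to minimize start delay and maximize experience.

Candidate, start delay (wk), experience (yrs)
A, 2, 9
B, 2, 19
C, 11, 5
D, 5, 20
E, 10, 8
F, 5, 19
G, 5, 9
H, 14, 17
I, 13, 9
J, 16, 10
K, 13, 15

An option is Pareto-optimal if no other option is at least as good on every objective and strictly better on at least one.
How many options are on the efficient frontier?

A: dominated by B (start delay 2≤2, experience 19≥9).
B: not dominated.
C: dominated by A (start delay 2≤11, experience 9≥5).
D: not dominated (best experience).
E: dominated by A (start delay 2≤10, experience 9≥8).
F: dominated by B (start delay 2≤5, experience 19≥19).
G: dominated by A (start delay 2≤5, experience 9≥9).
H: dominated by B (start delay 2≤14, experience 19≥17).
I: dominated by A (start delay 2≤13, experience 9≥9).
J: dominated by B (start delay 2≤16, experience 19≥10).
K: dominated by B (start delay 2≤13, experience 19≥15).
Pareto-optimal: B, D → 2.

2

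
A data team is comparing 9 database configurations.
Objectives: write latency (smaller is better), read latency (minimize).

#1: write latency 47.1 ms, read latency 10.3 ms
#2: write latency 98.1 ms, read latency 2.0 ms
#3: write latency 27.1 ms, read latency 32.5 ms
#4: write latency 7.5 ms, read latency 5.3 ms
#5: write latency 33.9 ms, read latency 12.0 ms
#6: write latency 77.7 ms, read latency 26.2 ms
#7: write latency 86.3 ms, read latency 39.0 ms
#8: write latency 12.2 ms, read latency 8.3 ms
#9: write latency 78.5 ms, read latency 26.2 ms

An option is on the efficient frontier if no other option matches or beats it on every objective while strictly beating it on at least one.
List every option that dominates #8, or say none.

#4

#4: write latency 7.5≤12.2, read latency 5.3≤8.3 — dominates #8.
Others (#1, #2, #3, #5, #6, #7, #9) are each worse than #8 on at least one objective.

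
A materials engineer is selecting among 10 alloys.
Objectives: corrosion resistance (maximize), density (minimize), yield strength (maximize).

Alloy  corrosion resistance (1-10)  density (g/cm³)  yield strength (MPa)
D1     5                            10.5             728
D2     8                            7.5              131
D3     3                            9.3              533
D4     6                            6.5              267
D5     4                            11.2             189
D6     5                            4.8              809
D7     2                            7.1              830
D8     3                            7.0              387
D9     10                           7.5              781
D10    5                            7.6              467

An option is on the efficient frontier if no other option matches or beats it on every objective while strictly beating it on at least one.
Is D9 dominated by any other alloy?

No

D1: worse on corrosion resistance (5 vs 10).
D2: worse on corrosion resistance (8 vs 10).
D3: worse on corrosion resistance (3 vs 10).
D4: worse on corrosion resistance (6 vs 10).
D5: worse on corrosion resistance (4 vs 10).
D6: worse on corrosion resistance (5 vs 10).
D7: worse on corrosion resistance (2 vs 10).
D8: worse on corrosion resistance (3 vs 10).
D10: worse on corrosion resistance (5 vs 10).
No option is at least as good as D9 on every objective and strictly better on one.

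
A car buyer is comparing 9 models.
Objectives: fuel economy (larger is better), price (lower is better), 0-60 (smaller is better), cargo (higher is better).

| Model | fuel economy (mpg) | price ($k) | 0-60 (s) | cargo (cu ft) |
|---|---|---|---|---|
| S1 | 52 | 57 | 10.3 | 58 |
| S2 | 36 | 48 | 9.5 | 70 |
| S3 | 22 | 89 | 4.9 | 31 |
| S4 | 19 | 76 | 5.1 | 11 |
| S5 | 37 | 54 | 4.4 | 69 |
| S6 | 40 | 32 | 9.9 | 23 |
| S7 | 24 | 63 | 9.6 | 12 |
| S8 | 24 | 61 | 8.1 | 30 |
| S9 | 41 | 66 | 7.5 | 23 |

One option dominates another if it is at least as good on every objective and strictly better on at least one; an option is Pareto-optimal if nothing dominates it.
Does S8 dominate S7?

Yes

S8 vs S7: fuel economy 24≥24, price 61≤63, 0-60 8.1≤9.6, cargo 30≥12 — S8 is at least as good on every objective with at least one strict improvement.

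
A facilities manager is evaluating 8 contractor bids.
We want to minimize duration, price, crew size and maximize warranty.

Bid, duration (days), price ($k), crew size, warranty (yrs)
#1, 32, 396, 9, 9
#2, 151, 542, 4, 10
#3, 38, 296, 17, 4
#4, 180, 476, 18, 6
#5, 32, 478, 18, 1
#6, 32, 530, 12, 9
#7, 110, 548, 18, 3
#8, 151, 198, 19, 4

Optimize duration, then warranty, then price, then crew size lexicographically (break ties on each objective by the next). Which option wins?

#1

First minimize duration: best is 32, kept {#1, #5, #6}.
Then maximize warranty: best is 9, kept {#1, #6}.
Then minimize price: best is 396, kept {#1}.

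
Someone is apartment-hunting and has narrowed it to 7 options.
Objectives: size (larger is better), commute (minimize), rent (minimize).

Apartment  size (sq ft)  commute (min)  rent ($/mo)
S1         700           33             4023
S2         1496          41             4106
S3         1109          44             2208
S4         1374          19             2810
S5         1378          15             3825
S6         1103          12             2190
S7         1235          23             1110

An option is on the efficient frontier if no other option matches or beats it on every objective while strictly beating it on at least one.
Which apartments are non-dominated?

S2, S4, S5, S6, S7

S1: dominated by S4 (size 1374≥700, commute 19≤33, rent 2810≤4023).
S2: not dominated (best size).
S3: dominated by S7 (size 1235≥1109, commute 23≤44, rent 1110≤2208).
S4: not dominated.
S5: not dominated.
S6: not dominated (best commute).
S7: not dominated (best rent).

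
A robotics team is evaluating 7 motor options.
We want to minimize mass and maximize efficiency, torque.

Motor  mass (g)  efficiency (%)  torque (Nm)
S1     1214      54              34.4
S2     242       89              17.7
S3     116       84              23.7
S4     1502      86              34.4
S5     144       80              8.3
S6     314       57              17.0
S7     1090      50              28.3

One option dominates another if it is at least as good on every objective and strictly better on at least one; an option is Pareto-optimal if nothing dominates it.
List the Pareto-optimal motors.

S1: not dominated.
S2: not dominated (best efficiency).
S3: not dominated (best mass).
S4: not dominated.
S5: dominated by S3 (mass 116≤144, efficiency 84≥80, torque 23.7≥8.3).
S6: dominated by S2 (mass 242≤314, efficiency 89≥57, torque 17.7≥17.0).
S7: not dominated.

S1, S2, S3, S4, S7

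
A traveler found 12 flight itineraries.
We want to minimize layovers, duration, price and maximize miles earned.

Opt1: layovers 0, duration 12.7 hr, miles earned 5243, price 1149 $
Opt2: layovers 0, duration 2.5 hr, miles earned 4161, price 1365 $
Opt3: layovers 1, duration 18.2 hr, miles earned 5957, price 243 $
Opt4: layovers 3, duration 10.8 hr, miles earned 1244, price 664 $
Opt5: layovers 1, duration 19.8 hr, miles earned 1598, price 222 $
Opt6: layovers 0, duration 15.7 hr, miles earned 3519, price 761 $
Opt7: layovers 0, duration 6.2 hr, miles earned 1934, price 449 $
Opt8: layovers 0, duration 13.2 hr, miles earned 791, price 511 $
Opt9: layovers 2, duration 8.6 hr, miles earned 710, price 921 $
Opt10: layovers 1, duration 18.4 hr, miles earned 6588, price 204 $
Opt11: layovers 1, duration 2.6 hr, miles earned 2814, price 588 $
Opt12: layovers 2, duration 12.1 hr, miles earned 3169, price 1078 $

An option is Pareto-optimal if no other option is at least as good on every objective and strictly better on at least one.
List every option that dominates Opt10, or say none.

Opt1: worse on miles earned (5243 vs 6588).
Opt2: worse on miles earned (4161 vs 6588).
Opt3: worse on miles earned (5957 vs 6588).
Opt4: worse on layovers (3 vs 1).
Opt5: worse on duration (19.8 vs 18.4).
Opt6: worse on miles earned (3519 vs 6588).
Opt7: worse on miles earned (1934 vs 6588).
Opt8: worse on miles earned (791 vs 6588).
Opt9: worse on layovers (2 vs 1).
Opt11: worse on miles earned (2814 vs 6588).
Opt12: worse on layovers (2 vs 1).
No option dominates Opt10.

none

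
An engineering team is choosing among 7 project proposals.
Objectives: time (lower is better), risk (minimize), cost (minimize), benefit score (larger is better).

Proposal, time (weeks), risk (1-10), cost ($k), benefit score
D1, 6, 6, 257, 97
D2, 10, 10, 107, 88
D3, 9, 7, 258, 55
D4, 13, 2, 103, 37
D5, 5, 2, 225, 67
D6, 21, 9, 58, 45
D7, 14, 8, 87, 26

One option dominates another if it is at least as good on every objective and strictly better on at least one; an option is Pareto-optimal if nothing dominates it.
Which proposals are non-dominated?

D1: not dominated (best benefit score).
D2: not dominated.
D3: dominated by D1 (time 6≤9, risk 6≤7, cost 257≤258, benefit score 97≥55).
D4: not dominated.
D5: not dominated (best time).
D6: not dominated (best cost).
D7: not dominated.

D1, D2, D4, D5, D6, D7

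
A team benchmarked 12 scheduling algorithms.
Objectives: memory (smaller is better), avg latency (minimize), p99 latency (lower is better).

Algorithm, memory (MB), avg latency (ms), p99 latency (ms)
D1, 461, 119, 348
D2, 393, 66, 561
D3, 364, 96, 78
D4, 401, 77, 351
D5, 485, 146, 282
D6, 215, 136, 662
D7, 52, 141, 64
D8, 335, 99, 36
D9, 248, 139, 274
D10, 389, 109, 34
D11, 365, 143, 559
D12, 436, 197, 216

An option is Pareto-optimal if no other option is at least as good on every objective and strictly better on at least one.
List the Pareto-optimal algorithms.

D2, D3, D4, D6, D7, D8, D9, D10

D1: dominated by D3 (memory 364≤461, avg latency 96≤119, p99 latency 78≤348).
D2: not dominated (best avg latency).
D3: not dominated.
D4: not dominated.
D5: dominated by D3 (memory 364≤485, avg latency 96≤146, p99 latency 78≤282).
D6: not dominated.
D7: not dominated (best memory).
D8: not dominated.
D9: not dominated.
D10: not dominated (best p99 latency).
D11: dominated by D3 (memory 364≤365, avg latency 96≤143, p99 latency 78≤559).
D12: dominated by D3 (memory 364≤436, avg latency 96≤197, p99 latency 78≤216).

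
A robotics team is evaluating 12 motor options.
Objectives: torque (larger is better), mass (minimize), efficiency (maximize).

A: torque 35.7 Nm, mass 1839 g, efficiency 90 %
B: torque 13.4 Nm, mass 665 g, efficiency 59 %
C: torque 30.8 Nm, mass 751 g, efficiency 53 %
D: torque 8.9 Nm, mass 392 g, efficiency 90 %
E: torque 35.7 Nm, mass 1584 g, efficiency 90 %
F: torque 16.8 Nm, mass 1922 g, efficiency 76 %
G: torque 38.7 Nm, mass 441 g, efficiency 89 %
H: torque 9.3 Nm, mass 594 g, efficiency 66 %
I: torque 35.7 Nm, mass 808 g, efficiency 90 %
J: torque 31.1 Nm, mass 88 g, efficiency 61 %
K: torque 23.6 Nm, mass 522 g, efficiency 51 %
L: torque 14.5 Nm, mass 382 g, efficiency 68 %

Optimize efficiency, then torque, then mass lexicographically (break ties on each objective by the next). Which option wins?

First maximize efficiency: best is 90, kept {A, D, E, I}.
Then maximize torque: best is 35.7, kept {A, E, I}.
Then minimize mass: best is 808, kept {I}.

I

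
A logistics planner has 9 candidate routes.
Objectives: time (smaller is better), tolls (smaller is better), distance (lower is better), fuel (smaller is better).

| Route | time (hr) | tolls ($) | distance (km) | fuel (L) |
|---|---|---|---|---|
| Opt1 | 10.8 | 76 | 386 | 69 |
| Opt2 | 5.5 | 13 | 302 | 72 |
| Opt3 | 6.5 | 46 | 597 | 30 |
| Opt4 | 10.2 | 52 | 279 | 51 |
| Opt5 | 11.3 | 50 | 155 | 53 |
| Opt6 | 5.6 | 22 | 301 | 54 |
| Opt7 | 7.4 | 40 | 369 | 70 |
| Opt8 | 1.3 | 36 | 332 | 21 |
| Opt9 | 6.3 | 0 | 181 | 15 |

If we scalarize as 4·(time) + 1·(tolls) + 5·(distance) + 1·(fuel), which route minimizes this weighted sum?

Opt5

Opt1: 4·10.8 + 1·76 + 5·386 + 1·69 = 2118.2
Opt2: 4·5.5 + 1·13 + 5·302 + 1·72 = 1617.0
Opt3: 4·6.5 + 1·46 + 5·597 + 1·30 = 3087.0
Opt4: 4·10.2 + 1·52 + 5·279 + 1·51 = 1538.8
Opt5: 4·11.3 + 1·50 + 5·155 + 1·53 = 923.2
Opt6: 4·5.6 + 1·22 + 5·301 + 1·54 = 1603.4
Opt7: 4·7.4 + 1·40 + 5·369 + 1·70 = 1984.6
Opt8: 4·1.3 + 1·36 + 5·332 + 1·21 = 1722.2
Opt9: 4·6.3 + 1·0 + 5·181 + 1·15 = 945.2
Lowest: Opt5 at 923.2.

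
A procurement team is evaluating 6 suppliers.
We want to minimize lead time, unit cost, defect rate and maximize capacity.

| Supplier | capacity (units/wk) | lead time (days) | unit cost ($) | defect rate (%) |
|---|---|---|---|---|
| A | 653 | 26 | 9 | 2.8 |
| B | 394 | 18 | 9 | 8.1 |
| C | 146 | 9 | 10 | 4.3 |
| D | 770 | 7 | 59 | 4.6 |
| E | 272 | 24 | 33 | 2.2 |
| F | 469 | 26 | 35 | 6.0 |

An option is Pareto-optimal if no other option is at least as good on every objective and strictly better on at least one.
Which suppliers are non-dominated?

A: not dominated.
B: not dominated.
C: not dominated.
D: not dominated (best capacity).
E: not dominated (best defect rate).
F: dominated by A (capacity 653≥469, lead time 26≤26, unit cost 9≤35, defect rate 2.8≤6.0).

A, B, C, D, E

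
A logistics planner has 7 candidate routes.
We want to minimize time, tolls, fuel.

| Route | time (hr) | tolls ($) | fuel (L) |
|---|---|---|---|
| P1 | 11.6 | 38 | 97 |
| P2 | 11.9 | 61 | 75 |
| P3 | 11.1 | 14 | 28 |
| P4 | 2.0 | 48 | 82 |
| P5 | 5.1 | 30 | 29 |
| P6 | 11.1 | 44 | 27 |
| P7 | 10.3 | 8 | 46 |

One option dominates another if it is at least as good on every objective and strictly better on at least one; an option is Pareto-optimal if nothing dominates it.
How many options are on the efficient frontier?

P1: dominated by P3 (time 11.1≤11.6, tolls 14≤38, fuel 28≤97).
P2: dominated by P3 (time 11.1≤11.9, tolls 14≤61, fuel 28≤75).
P3: not dominated.
P4: not dominated (best time).
P5: not dominated.
P6: not dominated (best fuel).
P7: not dominated (best tolls).
Pareto-optimal: P3, P4, P5, P6, P7 → 5.

5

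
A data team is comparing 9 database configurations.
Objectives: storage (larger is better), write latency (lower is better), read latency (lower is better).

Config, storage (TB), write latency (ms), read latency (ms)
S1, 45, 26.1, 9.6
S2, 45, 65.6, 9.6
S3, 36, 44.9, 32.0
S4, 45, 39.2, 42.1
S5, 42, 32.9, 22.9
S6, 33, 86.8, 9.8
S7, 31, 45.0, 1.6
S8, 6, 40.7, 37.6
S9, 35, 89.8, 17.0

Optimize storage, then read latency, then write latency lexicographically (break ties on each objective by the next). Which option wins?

S1

First maximize storage: best is 45, kept {S1, S2, S4}.
Then minimize read latency: best is 9.6, kept {S1, S2}.
Then minimize write latency: best is 26.1, kept {S1}.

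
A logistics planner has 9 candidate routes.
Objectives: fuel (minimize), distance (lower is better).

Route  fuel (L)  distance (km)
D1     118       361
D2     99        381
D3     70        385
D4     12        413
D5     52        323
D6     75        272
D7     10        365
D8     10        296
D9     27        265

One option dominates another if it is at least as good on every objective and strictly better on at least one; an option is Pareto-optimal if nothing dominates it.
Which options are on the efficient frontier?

D1: dominated by D5 (fuel 52≤118, distance 323≤361).
D2: dominated by D5 (fuel 52≤99, distance 323≤381).
D3: dominated by D5 (fuel 52≤70, distance 323≤385).
D4: dominated by D7 (fuel 10≤12, distance 365≤413).
D5: dominated by D8 (fuel 10≤52, distance 296≤323).
D6: dominated by D9 (fuel 27≤75, distance 265≤272).
D7: dominated by D8 (fuel 10≤10, distance 296≤365).
D8: not dominated.
D9: not dominated (best distance).

D8, D9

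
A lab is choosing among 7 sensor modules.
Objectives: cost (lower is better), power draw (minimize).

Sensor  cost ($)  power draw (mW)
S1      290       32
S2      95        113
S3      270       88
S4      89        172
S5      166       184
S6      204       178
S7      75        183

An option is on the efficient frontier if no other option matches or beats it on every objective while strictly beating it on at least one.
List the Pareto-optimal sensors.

S1: not dominated (best power draw).
S2: not dominated.
S3: not dominated.
S4: not dominated.
S5: dominated by S2 (cost 95≤166, power draw 113≤184).
S6: dominated by S2 (cost 95≤204, power draw 113≤178).
S7: not dominated (best cost).

S1, S2, S3, S4, S7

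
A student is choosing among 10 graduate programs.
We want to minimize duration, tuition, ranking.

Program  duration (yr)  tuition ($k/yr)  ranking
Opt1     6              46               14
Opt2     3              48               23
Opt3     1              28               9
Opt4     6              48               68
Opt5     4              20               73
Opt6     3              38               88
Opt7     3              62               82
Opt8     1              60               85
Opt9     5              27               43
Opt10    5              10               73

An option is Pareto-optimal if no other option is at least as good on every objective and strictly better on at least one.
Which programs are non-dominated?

Opt3, Opt5, Opt9, Opt10

Opt1: dominated by Opt3 (duration 1≤6, tuition 28≤46, ranking 9≤14).
Opt2: dominated by Opt3 (duration 1≤3, tuition 28≤48, ranking 9≤23).
Opt3: not dominated (best ranking).
Opt4: dominated by Opt1 (duration 6≤6, tuition 46≤48, ranking 14≤68).
Opt5: not dominated.
Opt6: dominated by Opt3 (duration 1≤3, tuition 28≤38, ranking 9≤88).
Opt7: dominated by Opt2 (duration 3≤3, tuition 48≤62, ranking 23≤82).
Opt8: dominated by Opt3 (duration 1≤1, tuition 28≤60, ranking 9≤85).
Opt9: not dominated.
Opt10: not dominated (best tuition).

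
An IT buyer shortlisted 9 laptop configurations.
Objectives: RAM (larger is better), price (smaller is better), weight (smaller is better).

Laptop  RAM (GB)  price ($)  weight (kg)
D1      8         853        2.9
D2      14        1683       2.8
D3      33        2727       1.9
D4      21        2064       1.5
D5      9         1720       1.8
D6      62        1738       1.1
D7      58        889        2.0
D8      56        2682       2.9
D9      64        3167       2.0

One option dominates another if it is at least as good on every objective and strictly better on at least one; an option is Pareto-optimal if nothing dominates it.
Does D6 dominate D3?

Yes

D6 vs D3: RAM 62≥33, price 1738≤2727, weight 1.1≤1.9 — D6 is at least as good on every objective with at least one strict improvement.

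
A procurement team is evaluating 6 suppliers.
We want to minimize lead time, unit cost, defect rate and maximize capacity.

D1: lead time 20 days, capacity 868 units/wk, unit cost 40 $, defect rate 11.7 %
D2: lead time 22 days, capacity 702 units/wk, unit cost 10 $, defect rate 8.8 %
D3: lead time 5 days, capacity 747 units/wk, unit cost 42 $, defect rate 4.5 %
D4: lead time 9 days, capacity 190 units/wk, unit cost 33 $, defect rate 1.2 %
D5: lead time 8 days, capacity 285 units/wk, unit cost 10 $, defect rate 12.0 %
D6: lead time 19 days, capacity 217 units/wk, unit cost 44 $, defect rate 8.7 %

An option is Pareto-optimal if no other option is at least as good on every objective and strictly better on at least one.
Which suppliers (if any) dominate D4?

D1: worse on lead time (20 vs 9).
D2: worse on lead time (22 vs 9).
D3: worse on unit cost (42 vs 33).
D5: worse on defect rate (12.0 vs 1.2).
D6: worse on lead time (19 vs 9).
No option dominates D4.

none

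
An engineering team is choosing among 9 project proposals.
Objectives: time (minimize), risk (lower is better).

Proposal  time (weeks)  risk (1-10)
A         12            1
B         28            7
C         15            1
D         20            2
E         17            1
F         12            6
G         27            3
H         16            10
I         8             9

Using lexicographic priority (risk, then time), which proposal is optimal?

A

First minimize risk: best is 1, kept {A, C, E}.
Then minimize time: best is 12, kept {A}.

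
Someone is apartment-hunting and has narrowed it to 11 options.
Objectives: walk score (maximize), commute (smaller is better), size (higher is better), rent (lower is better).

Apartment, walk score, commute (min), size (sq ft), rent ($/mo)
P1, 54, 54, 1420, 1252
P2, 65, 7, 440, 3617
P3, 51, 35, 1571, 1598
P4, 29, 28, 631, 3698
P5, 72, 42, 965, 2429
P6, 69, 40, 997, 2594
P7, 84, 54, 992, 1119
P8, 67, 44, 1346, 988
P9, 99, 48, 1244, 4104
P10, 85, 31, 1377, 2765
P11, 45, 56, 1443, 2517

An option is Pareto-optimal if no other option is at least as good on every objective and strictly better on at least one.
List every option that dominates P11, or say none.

P3

P3: walk score 51≥45, commute 35≤56, size 1571≥1443, rent 1598≤2517 — dominates P11.
Others (P1, P2, P4, P5, P6, P7, P8, P9, P10) are each worse than P11 on at least one objective.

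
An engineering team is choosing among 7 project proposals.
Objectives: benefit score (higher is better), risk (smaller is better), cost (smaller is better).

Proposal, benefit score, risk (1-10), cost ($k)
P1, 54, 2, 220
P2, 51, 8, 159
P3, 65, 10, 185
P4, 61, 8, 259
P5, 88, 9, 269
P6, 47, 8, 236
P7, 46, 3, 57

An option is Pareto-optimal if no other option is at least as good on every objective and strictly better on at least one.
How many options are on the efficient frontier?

P1: not dominated (best risk).
P2: not dominated.
P3: not dominated.
P4: not dominated.
P5: not dominated (best benefit score).
P6: dominated by P1 (benefit score 54≥47, risk 2≤8, cost 220≤236).
P7: not dominated (best cost).
Pareto-optimal: P1, P2, P3, P4, P5, P7 → 6.

6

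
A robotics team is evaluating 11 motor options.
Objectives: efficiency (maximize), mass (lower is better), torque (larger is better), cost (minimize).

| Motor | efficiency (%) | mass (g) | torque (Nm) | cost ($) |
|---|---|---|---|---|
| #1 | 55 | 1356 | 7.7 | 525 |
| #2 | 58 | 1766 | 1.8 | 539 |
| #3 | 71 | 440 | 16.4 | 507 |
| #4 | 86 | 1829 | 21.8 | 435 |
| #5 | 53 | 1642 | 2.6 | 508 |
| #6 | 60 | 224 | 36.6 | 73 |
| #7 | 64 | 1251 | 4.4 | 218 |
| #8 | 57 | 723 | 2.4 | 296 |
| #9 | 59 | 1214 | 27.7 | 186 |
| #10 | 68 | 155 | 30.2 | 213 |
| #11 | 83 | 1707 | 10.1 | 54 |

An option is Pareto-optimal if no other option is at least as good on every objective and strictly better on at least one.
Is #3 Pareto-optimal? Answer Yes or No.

Yes

#1: worse on efficiency (55 vs 71).
#2: worse on efficiency (58 vs 71).
#4: worse on mass (1829 vs 440).
#5: worse on efficiency (53 vs 71).
#6: worse on efficiency (60 vs 71).
#7: worse on efficiency (64 vs 71).
#8: worse on efficiency (57 vs 71).
#9: worse on efficiency (59 vs 71).
#10: worse on efficiency (68 vs 71).
#11: worse on mass (1707 vs 440).
No option is at least as good as #3 on every objective and strictly better on one.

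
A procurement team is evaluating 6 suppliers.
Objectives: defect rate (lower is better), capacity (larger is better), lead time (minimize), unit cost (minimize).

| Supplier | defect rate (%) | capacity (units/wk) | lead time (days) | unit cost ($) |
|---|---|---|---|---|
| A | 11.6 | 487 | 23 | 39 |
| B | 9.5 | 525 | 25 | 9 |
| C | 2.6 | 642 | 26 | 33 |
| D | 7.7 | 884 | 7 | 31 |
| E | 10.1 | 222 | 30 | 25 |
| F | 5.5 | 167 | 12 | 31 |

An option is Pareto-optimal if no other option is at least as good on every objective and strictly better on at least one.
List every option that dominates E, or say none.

B

B: defect rate 9.5≤10.1, capacity 525≥222, lead time 25≤30, unit cost 9≤25 — dominates E.
Others (A, C, D, F) are each worse than E on at least one objective.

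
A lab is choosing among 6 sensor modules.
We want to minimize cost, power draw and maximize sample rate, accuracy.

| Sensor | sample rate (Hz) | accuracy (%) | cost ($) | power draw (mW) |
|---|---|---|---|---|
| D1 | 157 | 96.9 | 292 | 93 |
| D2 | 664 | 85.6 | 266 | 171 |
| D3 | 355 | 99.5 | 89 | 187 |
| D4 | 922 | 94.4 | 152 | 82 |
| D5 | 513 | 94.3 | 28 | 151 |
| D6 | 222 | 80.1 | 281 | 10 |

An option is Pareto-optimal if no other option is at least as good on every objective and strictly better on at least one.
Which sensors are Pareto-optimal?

D1: not dominated.
D2: dominated by D4 (sample rate 922≥664, accuracy 94.4≥85.6, cost 152≤266, power draw 82≤171).
D3: not dominated (best accuracy).
D4: not dominated (best sample rate).
D5: not dominated (best cost).
D6: not dominated (best power draw).

D1, D3, D4, D5, D6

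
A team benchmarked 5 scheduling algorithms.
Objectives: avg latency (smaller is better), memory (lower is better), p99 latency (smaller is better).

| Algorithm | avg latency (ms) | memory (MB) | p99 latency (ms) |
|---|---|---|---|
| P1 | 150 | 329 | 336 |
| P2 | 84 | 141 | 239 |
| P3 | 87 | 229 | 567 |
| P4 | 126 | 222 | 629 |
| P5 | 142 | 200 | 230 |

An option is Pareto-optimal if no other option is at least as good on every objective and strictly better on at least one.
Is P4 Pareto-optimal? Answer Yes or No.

No

P2 vs P4: avg latency 84≤126, memory 141≤222, p99 latency 239≤629 — P2 is at least as good on every objective and strictly better on at least one, so P2 dominates P4.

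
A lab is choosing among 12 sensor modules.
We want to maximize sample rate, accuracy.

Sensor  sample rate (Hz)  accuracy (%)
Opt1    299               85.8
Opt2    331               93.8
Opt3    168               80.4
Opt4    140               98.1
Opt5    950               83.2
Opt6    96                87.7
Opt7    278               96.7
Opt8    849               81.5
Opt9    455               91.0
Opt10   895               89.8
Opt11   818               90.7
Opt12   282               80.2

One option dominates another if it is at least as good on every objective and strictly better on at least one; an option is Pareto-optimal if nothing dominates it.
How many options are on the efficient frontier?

7

Opt1: dominated by Opt2 (sample rate 331≥299, accuracy 93.8≥85.8).
Opt2: not dominated.
Opt3: dominated by Opt1 (sample rate 299≥168, accuracy 85.8≥80.4).
Opt4: not dominated (best accuracy).
Opt5: not dominated (best sample rate).
Opt6: dominated by Opt2 (sample rate 331≥96, accuracy 93.8≥87.7).
Opt7: not dominated.
Opt8: dominated by Opt5 (sample rate 950≥849, accuracy 83.2≥81.5).
Opt9: not dominated.
Opt10: not dominated.
Opt11: not dominated.
Opt12: dominated by Opt1 (sample rate 299≥282, accuracy 85.8≥80.2).
Pareto-optimal: Opt2, Opt4, Opt5, Opt7, Opt9, Opt10, Opt11 → 7.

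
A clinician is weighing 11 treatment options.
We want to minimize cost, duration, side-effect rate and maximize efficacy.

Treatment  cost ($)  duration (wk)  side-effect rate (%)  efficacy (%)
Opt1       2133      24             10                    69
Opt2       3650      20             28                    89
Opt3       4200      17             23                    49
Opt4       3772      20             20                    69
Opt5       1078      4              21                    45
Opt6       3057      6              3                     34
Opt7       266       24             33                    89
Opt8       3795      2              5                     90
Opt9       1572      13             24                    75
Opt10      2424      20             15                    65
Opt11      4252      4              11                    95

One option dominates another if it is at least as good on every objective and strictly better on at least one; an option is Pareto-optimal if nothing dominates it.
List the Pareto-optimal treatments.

Opt1, Opt2, Opt4, Opt5, Opt6, Opt7, Opt8, Opt9, Opt10, Opt11

Opt1: not dominated.
Opt2: not dominated.
Opt3: dominated by Opt8 (cost 3795≤4200, duration 2≤17, side-effect rate 5≤23, efficacy 90≥49).
Opt4: not dominated.
Opt5: not dominated.
Opt6: not dominated (best side-effect rate).
Opt7: not dominated (best cost).
Opt8: not dominated (best duration).
Opt9: not dominated.
Opt10: not dominated.
Opt11: not dominated (best efficacy).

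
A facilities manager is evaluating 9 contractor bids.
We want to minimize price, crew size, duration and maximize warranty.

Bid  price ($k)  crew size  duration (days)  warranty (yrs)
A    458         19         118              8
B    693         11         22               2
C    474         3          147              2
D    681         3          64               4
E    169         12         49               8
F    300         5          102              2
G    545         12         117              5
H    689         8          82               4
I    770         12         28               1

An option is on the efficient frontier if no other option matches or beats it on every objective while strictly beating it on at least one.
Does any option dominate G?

Yes

E vs G: price 169≤545, crew size 12≤12, duration 49≤117, warranty 8≥5 — E is at least as good on every objective and strictly better on at least one, so E dominates G.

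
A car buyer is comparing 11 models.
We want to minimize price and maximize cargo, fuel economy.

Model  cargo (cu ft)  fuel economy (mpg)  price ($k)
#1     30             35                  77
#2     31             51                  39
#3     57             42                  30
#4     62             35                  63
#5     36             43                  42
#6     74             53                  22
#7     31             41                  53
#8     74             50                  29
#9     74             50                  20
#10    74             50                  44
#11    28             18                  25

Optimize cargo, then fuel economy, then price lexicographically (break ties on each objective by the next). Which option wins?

First maximize cargo: best is 74, kept {#6, #8, #9, #10}.
Then maximize fuel economy: best is 53, kept {#6}.

#6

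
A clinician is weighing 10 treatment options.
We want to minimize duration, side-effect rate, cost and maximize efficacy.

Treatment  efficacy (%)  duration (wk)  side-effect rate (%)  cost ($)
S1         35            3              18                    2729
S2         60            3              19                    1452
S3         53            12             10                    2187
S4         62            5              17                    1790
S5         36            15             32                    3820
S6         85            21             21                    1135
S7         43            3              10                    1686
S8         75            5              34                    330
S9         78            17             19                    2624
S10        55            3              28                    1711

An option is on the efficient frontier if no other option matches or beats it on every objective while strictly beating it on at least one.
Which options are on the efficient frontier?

S1: dominated by S7 (efficacy 43≥35, duration 3≤3, side-effect rate 10≤18, cost 1686≤2729).
S2: not dominated.
S3: not dominated.
S4: not dominated.
S5: dominated by S2 (efficacy 60≥36, duration 3≤15, side-effect rate 19≤32, cost 1452≤3820).
S6: not dominated (best efficacy).
S7: not dominated.
S8: not dominated (best cost).
S9: not dominated.
S10: dominated by S2 (efficacy 60≥55, duration 3≤3, side-effect rate 19≤28, cost 1452≤1711).

S2, S3, S4, S6, S7, S8, S9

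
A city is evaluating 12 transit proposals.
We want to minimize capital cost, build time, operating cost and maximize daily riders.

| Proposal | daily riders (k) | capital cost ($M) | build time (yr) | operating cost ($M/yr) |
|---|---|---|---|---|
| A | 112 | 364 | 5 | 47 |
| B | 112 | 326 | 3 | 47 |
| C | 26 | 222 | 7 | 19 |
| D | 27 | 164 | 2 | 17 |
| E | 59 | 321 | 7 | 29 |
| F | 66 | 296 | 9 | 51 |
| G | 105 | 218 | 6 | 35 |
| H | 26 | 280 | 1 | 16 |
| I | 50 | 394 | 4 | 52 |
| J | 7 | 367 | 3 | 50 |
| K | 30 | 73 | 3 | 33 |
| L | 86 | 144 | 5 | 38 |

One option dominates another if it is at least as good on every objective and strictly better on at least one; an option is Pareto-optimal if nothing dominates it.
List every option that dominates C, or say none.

D: daily riders 27≥26, capital cost 164≤222, build time 2≤7, operating cost 17≤19 — dominates C.
Others (A, B, E, F, G, H, I, J, K, L) are each worse than C on at least one objective.

D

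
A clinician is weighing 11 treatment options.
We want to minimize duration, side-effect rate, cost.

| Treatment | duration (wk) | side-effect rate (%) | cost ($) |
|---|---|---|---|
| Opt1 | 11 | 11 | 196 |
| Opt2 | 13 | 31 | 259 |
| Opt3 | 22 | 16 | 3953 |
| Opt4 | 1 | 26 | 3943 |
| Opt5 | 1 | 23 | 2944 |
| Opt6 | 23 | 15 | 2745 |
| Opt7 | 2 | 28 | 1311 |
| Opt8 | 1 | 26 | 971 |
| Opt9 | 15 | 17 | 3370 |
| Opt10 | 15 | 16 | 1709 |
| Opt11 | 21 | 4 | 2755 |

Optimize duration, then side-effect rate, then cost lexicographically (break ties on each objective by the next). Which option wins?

First minimize duration: best is 1, kept {Opt4, Opt5, Opt8}.
Then minimize side-effect rate: best is 23, kept {Opt5}.

Opt5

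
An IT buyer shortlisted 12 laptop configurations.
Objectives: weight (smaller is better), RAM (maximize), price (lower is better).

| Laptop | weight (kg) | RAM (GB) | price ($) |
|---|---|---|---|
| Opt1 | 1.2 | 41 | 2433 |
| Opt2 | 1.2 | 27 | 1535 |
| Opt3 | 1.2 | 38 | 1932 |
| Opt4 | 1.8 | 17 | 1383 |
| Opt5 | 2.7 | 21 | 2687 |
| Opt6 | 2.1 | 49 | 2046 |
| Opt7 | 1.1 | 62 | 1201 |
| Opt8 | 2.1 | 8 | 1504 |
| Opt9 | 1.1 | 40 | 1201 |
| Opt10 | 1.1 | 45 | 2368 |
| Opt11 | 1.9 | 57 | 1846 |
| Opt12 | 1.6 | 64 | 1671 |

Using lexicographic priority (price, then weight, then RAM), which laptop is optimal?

Opt7

First minimize price: best is 1201, kept {Opt7, Opt9}.
Then minimize weight: best is 1.1, kept {Opt7, Opt9}.
Then maximize RAM: best is 62, kept {Opt7}.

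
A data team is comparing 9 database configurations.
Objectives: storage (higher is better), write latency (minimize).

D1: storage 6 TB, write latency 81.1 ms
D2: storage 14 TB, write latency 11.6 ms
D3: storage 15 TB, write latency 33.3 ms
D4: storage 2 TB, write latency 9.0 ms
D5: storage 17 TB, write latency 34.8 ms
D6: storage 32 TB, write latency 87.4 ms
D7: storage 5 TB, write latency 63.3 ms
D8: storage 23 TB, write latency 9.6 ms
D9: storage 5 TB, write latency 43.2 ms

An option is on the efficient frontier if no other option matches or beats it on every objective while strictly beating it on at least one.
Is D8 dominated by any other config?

D1: worse on storage (6 vs 23).
D2: worse on storage (14 vs 23).
D3: worse on storage (15 vs 23).
D4: worse on storage (2 vs 23).
D5: worse on storage (17 vs 23).
D6: worse on write latency (87.4 vs 9.6).
D7: worse on storage (5 vs 23).
D9: worse on storage (5 vs 23).
No option is at least as good as D8 on every objective and strictly better on one.

No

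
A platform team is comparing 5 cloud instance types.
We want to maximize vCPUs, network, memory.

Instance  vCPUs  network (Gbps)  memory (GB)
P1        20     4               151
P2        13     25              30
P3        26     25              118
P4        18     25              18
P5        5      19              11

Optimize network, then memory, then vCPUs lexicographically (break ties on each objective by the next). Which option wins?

First maximize network: best is 25, kept {P2, P3, P4}.
Then maximize memory: best is 118, kept {P3}.

P3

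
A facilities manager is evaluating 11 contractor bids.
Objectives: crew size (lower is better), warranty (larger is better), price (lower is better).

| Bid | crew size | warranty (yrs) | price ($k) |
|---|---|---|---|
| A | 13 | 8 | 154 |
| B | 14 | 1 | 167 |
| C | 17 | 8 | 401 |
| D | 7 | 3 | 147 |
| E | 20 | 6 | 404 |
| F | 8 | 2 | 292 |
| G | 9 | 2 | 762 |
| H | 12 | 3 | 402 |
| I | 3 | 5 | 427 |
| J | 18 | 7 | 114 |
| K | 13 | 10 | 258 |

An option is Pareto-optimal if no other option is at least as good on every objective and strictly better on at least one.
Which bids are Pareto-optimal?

A: not dominated.
B: dominated by A (crew size 13≤14, warranty 8≥1, price 154≤167).
C: dominated by A (crew size 13≤17, warranty 8≥8, price 154≤401).
D: not dominated.
E: dominated by A (crew size 13≤20, warranty 8≥6, price 154≤404).
F: dominated by D (crew size 7≤8, warranty 3≥2, price 147≤292).
G: dominated by D (crew size 7≤9, warranty 3≥2, price 147≤762).
H: dominated by D (crew size 7≤12, warranty 3≥3, price 147≤402).
I: not dominated (best crew size).
J: not dominated (best price).
K: not dominated (best warranty).

A, D, I, J, K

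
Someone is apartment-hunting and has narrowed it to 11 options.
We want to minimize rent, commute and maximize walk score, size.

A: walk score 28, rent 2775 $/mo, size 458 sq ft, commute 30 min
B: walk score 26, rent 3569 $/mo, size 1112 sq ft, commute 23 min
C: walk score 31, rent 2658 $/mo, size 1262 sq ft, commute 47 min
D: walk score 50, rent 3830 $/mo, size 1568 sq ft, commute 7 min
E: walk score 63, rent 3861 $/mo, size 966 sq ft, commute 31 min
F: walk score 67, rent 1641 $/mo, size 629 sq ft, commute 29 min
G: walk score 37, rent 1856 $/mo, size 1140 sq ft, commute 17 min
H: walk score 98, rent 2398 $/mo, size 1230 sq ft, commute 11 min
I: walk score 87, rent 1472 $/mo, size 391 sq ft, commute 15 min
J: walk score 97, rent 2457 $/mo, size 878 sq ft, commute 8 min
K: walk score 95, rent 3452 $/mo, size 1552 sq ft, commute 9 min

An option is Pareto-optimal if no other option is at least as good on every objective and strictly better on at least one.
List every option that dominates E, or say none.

H: walk score 98≥63, rent 2398≤3861, size 1230≥966, commute 11≤31 — dominates E.
K: walk score 95≥63, rent 3452≤3861, size 1552≥966, commute 9≤31 — dominates E.
Others (A, B, C, D, F, G, I, J) are each worse than E on at least one objective.

H, K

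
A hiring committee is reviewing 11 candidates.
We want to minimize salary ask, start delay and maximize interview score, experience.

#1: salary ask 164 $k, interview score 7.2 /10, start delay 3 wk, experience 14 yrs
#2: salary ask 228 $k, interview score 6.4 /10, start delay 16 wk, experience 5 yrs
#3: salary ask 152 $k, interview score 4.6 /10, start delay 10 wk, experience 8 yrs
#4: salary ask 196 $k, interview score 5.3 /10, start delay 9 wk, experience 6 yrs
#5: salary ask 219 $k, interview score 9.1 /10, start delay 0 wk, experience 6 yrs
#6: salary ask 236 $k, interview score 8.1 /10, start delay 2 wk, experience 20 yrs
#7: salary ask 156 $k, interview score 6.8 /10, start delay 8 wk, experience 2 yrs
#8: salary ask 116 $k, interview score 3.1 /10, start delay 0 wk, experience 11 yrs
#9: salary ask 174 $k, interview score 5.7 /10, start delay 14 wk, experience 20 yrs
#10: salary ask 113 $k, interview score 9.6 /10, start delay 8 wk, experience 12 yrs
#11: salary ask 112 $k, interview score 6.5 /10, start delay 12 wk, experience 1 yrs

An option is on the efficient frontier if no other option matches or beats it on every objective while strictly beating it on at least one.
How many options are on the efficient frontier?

7

#1: not dominated.
#2: dominated by #1 (salary ask 164≤228, interview score 7.2≥6.4, start delay 3≤16, experience 14≥5).
#3: dominated by #10 (salary ask 113≤152, interview score 9.6≥4.6, start delay 8≤10, experience 12≥8).
#4: dominated by #1 (salary ask 164≤196, interview score 7.2≥5.3, start delay 3≤9, experience 14≥6).
#5: not dominated.
#6: not dominated.
#7: dominated by #10 (salary ask 113≤156, interview score 9.6≥6.8, start delay 8≤8, experience 12≥2).
#8: not dominated.
#9: not dominated.
#10: not dominated (best interview score).
#11: not dominated (best salary ask).
Pareto-optimal: #1, #5, #6, #8, #9, #10, #11 → 7.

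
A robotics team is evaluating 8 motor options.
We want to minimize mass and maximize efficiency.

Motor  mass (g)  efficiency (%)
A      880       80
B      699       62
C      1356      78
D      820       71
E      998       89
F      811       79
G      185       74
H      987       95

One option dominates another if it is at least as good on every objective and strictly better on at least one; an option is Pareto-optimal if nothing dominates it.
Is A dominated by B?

No

B vs A: B is worse on efficiency (62 vs 80), so it does not dominate A.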